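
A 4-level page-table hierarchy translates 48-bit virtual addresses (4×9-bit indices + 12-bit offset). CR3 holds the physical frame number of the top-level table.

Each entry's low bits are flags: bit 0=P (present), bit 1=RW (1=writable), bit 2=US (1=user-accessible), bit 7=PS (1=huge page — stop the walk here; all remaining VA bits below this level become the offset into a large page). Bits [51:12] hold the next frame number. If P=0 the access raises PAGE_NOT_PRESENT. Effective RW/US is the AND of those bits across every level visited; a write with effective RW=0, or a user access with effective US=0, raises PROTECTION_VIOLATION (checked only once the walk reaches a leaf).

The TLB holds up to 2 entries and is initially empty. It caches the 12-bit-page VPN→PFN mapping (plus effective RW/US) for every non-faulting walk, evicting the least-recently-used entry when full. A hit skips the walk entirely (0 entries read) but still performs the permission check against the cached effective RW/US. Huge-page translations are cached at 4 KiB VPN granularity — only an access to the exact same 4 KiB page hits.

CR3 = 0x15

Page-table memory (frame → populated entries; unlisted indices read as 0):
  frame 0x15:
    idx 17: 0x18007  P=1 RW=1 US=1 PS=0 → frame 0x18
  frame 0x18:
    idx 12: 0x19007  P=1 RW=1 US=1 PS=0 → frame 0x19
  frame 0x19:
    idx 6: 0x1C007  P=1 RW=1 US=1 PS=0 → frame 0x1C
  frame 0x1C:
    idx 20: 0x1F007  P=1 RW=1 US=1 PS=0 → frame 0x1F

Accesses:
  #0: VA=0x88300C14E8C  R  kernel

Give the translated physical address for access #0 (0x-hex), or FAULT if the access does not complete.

Trace:
#0 VA=0x88300C14E8C (r,kernel):
  [0] read 0x15 idx=17: raw=0x18007 flags P=1 W=1 U=1 S=0
  [1] read 0x18 idx=12: raw=0x19007 flags P=1 W=1 U=1 S=0
  [2] read 0x19 idx=6: raw=0x1C007 flags P=1 W=1 U=1 S=0
  [3] read 0x1C idx=20: raw=0x1F007 flags P=1 W=1 U=1 S=0
  → PA=0x1FE8C  (4 entries read)

Access #0 PA: 0x1FE8C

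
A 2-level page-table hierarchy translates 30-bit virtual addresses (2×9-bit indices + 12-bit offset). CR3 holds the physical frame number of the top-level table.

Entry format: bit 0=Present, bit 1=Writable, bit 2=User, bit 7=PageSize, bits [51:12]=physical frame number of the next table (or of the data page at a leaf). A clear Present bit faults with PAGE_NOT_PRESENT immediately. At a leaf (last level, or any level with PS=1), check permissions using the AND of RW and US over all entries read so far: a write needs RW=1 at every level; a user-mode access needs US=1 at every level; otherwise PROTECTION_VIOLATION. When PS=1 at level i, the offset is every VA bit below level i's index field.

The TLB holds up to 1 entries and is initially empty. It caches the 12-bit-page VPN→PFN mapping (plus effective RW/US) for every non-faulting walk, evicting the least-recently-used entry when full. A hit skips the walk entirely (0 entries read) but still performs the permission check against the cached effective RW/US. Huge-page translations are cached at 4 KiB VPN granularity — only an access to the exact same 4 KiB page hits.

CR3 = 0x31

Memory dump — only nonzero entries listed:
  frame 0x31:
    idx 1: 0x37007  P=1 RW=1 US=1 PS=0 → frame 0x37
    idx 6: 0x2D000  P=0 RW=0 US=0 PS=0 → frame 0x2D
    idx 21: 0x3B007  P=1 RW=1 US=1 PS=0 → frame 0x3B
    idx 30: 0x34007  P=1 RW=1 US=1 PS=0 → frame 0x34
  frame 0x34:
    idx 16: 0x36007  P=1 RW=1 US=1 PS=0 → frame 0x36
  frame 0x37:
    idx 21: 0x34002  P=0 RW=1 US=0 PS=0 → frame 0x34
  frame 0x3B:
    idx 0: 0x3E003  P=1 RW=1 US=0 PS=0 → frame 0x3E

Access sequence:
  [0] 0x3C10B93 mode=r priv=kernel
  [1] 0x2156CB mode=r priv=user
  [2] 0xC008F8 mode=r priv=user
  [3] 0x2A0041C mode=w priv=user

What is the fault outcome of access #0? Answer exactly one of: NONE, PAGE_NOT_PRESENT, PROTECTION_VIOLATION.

Walk each access:
#0 VA=0x3C10B93 (r,kernel):
  L0: frame=0x31 idx=30 entry=0x34007 [P=1 RW=1 US=1 PS=0]
  L1: frame=0x34 idx=16 entry=0x36007 [P=1 RW=1 US=1 PS=0]
  → PA=0x36B93  (2 entries read)
#1 VA=0x2156CB (r,user):
  L0: frame=0x31 idx=1 entry=0x37007 [P=1 RW=1 US=1 PS=0]
  L1: frame=0x37 idx=21 entry=0x34002 [P=0 RW=1 US=0 PS=0]
  → PAGE_NOT_PRESENT  (2 entries read)
#2 VA=0xC008F8 (r,user):
  L0: frame=0x31 idx=6 entry=0x2D000 [P=0 RW=0 US=0 PS=0]
  → PAGE_NOT_PRESENT  (1 entries read)
#3 VA=0x2A0041C (w,user):
  L0: frame=0x31 idx=21 entry=0x3B007 [P=1 RW=1 US=1 PS=0]
  L1: frame=0x3B idx=0 entry=0x3E003 [P=1 RW=1 US=0 PS=0]
  → PROTECTION_VIOLATION  (2 entries read)

Access #0 fault: NONE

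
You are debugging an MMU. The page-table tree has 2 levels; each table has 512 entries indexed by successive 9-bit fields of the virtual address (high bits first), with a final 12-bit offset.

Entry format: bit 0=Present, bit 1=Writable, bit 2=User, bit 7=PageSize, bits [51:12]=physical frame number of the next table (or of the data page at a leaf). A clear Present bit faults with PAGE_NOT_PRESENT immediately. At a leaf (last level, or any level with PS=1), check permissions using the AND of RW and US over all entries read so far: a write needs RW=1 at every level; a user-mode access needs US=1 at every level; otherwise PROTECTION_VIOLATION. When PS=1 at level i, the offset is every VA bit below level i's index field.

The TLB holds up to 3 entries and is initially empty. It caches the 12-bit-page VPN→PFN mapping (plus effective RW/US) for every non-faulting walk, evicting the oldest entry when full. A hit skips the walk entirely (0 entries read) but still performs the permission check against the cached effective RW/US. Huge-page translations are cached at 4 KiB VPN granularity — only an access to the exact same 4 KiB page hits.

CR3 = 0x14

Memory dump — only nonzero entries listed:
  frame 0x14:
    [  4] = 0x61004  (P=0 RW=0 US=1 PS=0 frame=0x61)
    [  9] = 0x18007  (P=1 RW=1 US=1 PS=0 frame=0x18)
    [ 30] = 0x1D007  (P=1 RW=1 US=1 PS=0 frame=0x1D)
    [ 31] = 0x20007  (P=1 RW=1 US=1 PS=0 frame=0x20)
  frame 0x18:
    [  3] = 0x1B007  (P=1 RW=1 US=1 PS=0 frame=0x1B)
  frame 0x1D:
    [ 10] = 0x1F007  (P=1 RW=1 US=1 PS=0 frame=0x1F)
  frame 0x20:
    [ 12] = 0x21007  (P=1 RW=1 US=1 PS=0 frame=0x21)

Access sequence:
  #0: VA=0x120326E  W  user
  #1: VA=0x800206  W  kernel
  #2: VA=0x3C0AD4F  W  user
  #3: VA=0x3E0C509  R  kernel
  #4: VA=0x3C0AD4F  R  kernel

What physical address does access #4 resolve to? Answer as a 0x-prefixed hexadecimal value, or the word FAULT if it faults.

Trace:
#0 VA=0x120326E (w,user):
  lvl0: tbl 0x14, slot 9 ⇒ 0x18007 (P1/RW1/US1/PS0)
  lvl1: tbl 0x18, slot 3 ⇒ 0x1B007 (P1/RW1/US1/PS0)
  → PA=0x1B26E  (2 entries read)
#1 VA=0x800206 (w,kernel):
  lvl0: tbl 0x14, slot 4 ⇒ 0x61004 (P0/RW0/US1/PS0)
  → PAGE_NOT_PRESENT  (1 entries read)
#2 VA=0x3C0AD4F (w,user):
  lvl0: tbl 0x14, slot 30 ⇒ 0x1D007 (P1/RW1/US1/PS0)
  lvl1: tbl 0x1D, slot 10 ⇒ 0x1F007 (P1/RW1/US1/PS0)
  → PA=0x1FD4F  (2 entries read)
#3 VA=0x3E0C509 (r,kernel):
  lvl0: tbl 0x14, slot 31 ⇒ 0x20007 (P1/RW1/US1/PS0)
  lvl1: tbl 0x20, slot 12 ⇒ 0x21007 (P1/RW1/US1/PS0)
  → PA=0x21509  (2 entries read)
#4 VA=0x3C0AD4F (r,kernel):
  TLB hit vpn=0x3C0A → PA=0x1FD4F

Access #4 PA: 0x1FD4F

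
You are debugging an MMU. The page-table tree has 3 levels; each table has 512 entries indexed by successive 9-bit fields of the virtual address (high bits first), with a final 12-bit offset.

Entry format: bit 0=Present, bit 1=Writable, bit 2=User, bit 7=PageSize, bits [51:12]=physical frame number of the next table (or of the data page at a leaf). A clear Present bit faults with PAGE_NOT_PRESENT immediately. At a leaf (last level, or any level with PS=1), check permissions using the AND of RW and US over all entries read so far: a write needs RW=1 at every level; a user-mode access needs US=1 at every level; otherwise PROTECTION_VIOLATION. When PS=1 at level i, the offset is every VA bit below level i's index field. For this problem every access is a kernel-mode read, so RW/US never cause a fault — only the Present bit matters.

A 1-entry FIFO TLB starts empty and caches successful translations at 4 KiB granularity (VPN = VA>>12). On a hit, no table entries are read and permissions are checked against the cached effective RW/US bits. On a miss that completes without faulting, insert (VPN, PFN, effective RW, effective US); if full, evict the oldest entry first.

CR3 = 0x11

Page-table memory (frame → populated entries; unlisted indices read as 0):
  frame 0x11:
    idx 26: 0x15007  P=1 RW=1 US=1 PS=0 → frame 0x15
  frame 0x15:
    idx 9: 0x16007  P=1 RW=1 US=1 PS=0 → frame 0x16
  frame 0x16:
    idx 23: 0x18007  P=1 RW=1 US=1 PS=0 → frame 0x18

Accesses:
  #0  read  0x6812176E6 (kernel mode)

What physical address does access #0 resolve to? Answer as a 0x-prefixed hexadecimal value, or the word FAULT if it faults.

Trace:
#0 VA=0x6812176E6 (r,kernel):
  [0] read 0x11 idx=26: raw=0x15007 flags P=1 W=1 U=1 S=0
  [1] read 0x15 idx=9: raw=0x16007 flags P=1 W=1 U=1 S=0
  [2] read 0x16 idx=23: raw=0x18007 flags P=1 W=1 U=1 S=0
  ⇒ phys 0x186E6  [3 reads]

Access #0 PA: 0x186E6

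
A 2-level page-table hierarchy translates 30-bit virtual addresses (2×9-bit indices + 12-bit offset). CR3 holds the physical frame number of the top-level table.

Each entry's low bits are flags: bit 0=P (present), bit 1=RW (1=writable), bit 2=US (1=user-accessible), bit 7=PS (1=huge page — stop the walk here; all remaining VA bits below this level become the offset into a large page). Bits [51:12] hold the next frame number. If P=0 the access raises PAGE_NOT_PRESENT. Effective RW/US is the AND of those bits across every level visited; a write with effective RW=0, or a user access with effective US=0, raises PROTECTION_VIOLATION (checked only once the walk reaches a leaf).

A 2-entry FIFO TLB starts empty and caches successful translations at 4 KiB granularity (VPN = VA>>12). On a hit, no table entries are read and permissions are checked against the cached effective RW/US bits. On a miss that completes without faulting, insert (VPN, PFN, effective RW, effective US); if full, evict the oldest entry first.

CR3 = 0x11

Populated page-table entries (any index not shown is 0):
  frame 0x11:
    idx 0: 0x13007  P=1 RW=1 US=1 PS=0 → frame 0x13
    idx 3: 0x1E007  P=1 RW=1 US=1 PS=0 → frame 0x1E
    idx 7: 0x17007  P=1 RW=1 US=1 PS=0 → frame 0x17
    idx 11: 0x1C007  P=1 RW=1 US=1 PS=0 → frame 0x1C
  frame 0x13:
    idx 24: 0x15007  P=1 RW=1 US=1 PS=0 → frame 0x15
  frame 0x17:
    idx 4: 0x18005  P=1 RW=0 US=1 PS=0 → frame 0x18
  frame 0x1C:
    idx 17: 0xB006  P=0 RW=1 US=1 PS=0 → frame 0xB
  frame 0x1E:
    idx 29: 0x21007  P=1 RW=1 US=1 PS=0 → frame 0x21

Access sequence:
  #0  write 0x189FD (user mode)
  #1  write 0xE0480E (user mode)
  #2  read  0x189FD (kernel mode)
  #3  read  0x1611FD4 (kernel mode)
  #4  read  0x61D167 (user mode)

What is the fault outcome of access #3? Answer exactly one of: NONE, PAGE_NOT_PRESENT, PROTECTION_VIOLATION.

Per-access translation:
#0 VA=0x189FD (w,user):
  L0: frame=0x11 idx=0 entry=0x13007 [P=1 RW=1 US=1 PS=0]
  L1: frame=0x13 idx=24 entry=0x15007 [P=1 RW=1 US=1 PS=0]
  → PA=0x159FD  (2 entries read)
#1 VA=0xE0480E (w,user):
  L0: frame=0x11 idx=7 entry=0x17007 [P=1 RW=1 US=1 PS=0]
  L1: frame=0x17 idx=4 entry=0x18005 [P=1 RW=0 US=1 PS=0]
  → PROTECTION_VIOLATION  (2 entries read)
#2 VA=0x189FD (r,kernel):
  TLB hit vpn=0x18 → PA=0x159FD
#3 VA=0x1611FD4 (r,kernel):
  L0: frame=0x11 idx=11 entry=0x1C007 [P=1 RW=1 US=1 PS=0]
  L1: frame=0x1C idx=17 entry=0xB006 [P=0 RW=1 US=1 PS=0]
  → PAGE_NOT_PRESENT  (2 entries read)
#4 VA=0x61D167 (r,user):
  L0: frame=0x11 idx=3 entry=0x1E007 [P=1 RW=1 US=1 PS=0]
  L1: frame=0x1E idx=29 entry=0x21007 [P=1 RW=1 US=1 PS=0]
  → PA=0x21167  (2 entries read)

Access #3 fault: PAGE_NOT_PRESENT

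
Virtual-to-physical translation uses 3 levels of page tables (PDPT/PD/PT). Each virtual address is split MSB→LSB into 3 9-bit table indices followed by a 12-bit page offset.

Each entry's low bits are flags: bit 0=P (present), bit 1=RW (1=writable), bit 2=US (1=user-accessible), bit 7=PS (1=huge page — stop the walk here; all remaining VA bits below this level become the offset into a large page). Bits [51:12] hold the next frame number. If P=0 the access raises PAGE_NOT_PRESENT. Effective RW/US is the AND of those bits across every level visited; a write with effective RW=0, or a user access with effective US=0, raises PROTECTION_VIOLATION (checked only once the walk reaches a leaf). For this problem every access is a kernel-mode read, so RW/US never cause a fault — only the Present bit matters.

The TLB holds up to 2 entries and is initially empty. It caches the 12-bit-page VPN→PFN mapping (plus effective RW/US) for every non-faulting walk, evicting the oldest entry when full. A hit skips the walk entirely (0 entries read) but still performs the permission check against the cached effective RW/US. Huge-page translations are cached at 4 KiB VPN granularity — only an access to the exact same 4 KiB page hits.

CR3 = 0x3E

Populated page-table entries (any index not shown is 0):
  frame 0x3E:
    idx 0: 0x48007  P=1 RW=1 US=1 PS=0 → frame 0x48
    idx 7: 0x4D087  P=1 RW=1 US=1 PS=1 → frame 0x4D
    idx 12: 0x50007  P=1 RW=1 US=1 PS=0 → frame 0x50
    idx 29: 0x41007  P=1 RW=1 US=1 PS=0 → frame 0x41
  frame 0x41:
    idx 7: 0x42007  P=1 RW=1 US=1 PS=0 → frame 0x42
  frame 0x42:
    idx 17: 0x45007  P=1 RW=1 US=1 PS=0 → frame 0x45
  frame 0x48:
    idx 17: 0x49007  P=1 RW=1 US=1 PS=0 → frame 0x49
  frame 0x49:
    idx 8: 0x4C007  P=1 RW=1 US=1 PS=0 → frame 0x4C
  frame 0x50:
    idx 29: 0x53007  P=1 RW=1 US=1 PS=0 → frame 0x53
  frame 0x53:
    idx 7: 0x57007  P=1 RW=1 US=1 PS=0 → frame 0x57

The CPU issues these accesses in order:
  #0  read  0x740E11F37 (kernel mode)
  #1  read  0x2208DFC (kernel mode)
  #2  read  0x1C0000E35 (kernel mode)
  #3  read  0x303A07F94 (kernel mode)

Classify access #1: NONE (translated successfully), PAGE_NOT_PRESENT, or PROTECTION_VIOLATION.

Trace:
#0 VA=0x740E11F37 (r,kernel):
  [0] read 0x3E idx=29: raw=0x41007 flags P=1 W=1 U=1 S=0
  [1] read 0x41 idx=7: raw=0x42007 flags P=1 W=1 U=1 S=0
  [2] read 0x42 idx=17: raw=0x45007 flags P=1 W=1 U=1 S=0
  → PA=0x45F37  (3 entries read)
#1 VA=0x2208DFC (r,kernel):
  [0] read 0x3E idx=0: raw=0x48007 flags P=1 W=1 U=1 S=0
  [1] read 0x48 idx=17: raw=0x49007 flags P=1 W=1 U=1 S=0
  [2] read 0x49 idx=8: raw=0x4C007 flags P=1 W=1 U=1 S=0
  → PA=0x4CDFC  (3 entries read)
#2 VA=0x1C0000E35 (r,kernel):
  [0] read 0x3E idx=7: raw=0x4D087 flags P=1 W=1 U=1 S=1
  → PA=0x4DE35 (huge @L0)  (1 entries read)
#3 VA=0x303A07F94 (r,kernel):
  [0] read 0x3E idx=12: raw=0x50007 flags P=1 W=1 U=1 S=0
  [1] read 0x50 idx=29: raw=0x53007 flags P=1 W=1 U=1 S=0
  [2] read 0x53 idx=7: raw=0x57007 flags P=1 W=1 U=1 S=0
  → PA=0x57F94  (3 entries read)

Access #1 fault: NONE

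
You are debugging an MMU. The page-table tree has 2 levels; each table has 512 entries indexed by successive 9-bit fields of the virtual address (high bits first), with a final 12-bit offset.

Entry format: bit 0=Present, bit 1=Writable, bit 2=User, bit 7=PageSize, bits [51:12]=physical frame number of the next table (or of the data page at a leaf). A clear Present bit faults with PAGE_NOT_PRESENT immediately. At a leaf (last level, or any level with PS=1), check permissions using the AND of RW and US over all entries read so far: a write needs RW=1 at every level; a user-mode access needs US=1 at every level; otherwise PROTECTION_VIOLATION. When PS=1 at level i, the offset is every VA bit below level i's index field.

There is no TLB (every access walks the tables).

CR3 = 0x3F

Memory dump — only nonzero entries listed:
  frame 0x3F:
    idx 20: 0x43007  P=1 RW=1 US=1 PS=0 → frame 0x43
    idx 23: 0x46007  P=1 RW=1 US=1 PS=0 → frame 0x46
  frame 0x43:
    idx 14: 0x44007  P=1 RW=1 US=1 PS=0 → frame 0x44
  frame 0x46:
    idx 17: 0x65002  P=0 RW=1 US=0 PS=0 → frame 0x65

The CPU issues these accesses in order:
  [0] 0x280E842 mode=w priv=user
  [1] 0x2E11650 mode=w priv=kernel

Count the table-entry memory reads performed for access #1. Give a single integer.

Per-access translation:
#0 VA=0x280E842 (w,user):
  [0] read 0x3F idx=20: raw=0x43007 flags P=1 W=1 U=1 S=0
  [1] read 0x43 idx=14: raw=0x44007 flags P=1 W=1 U=1 S=0
  → PA=0x44842  (2 entries read)
#1 VA=0x2E11650 (w,kernel):
  [0] read 0x3F idx=23: raw=0x46007 flags P=1 W=1 U=1 S=0
  [1] read 0x46 idx=17: raw=0x65002 flags P=0 W=1 U=0 S=0
  ✗ PAGE_NOT_PRESENT  [2 reads]

Entries read for #1: 2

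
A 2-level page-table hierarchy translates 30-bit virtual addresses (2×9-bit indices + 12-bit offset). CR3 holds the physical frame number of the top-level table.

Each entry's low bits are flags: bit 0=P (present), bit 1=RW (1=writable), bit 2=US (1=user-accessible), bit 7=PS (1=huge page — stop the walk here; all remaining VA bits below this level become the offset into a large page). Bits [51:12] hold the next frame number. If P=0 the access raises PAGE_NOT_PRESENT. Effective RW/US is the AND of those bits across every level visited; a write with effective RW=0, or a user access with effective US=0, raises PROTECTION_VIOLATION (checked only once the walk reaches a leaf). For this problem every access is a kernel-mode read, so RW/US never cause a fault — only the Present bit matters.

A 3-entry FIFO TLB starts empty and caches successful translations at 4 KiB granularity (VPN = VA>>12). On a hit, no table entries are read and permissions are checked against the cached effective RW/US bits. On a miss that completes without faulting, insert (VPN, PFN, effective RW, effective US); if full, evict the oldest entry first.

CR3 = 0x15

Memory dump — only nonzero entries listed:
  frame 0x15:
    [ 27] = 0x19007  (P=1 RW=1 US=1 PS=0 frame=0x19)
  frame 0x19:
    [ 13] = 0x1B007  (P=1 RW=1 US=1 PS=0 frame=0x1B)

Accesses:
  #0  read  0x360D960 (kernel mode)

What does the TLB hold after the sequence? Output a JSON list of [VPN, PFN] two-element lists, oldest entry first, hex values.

Per-access translation:
#0 VA=0x360D960 (r,kernel):
  lvl0: tbl 0x15, slot 27 ⇒ 0x19007 (P1/RW1/US1/PS0)
  lvl1: tbl 0x19, slot 13 ⇒ 0x1B007 (P1/RW1/US1/PS0)
  ⇒ phys 0x1B960  [2 reads]

TLB: [["0x360D", "0x1B"]]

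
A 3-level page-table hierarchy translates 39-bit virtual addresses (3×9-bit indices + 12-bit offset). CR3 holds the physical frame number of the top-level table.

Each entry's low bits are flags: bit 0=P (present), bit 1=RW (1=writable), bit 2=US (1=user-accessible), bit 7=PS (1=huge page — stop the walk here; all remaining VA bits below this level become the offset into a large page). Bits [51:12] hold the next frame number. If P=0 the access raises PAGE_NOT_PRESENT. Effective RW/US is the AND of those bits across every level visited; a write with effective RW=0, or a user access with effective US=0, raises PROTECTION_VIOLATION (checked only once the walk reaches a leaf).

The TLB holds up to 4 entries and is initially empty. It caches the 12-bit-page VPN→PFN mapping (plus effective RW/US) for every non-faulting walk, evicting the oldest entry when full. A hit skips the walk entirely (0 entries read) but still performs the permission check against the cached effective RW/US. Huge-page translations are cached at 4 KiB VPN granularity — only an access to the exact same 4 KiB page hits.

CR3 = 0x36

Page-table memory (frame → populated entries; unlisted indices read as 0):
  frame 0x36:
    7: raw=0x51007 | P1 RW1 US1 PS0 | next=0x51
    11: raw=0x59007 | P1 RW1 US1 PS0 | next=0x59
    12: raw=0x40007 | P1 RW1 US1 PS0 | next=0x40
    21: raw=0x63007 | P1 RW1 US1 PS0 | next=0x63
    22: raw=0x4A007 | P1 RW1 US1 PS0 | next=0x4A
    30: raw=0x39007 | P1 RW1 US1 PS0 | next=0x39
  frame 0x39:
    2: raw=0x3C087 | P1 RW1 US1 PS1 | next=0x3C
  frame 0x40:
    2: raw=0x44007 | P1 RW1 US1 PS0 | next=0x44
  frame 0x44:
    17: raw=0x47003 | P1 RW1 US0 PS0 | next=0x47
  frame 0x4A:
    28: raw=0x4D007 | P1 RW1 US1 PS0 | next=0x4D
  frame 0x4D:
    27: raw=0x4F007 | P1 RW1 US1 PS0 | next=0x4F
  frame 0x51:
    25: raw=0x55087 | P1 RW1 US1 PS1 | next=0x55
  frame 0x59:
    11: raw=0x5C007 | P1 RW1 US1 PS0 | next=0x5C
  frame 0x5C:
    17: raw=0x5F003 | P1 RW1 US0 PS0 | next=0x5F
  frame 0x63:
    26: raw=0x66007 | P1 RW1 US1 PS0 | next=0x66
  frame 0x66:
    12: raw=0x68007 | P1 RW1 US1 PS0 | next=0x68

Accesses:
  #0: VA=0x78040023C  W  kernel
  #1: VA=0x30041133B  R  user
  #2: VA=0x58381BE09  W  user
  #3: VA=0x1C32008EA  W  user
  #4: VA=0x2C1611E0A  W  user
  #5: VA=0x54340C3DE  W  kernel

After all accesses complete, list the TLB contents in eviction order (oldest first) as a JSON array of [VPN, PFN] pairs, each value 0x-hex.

Walk each access:
#0 VA=0x78040023C (w,kernel):
  L0: frame=0x36 idx=30 entry=0x39007 [P=1 RW=1 US=1 PS=0]
  L1: frame=0x39 idx=2 entry=0x3C087 [P=1 RW=1 US=1 PS=1]
  → PA=0x3C23C (huge @L1)  (2 entries read)
#1 VA=0x30041133B (r,user):
  L0: frame=0x36 idx=12 entry=0x40007 [P=1 RW=1 US=1 PS=0]
  L1: frame=0x40 idx=2 entry=0x44007 [P=1 RW=1 US=1 PS=0]
  L2: frame=0x44 idx=17 entry=0x47003 [P=1 RW=1 US=0 PS=0]
  ⇒ fault: PROTECTION_VIOLATION  — 3 lookups
#2 VA=0x58381BE09 (w,user):
  L0: frame=0x36 idx=22 entry=0x4A007 [P=1 RW=1 US=1 PS=0]
  L1: frame=0x4A idx=28 entry=0x4D007 [P=1 RW=1 US=1 PS=0]
  L2: frame=0x4D idx=27 entry=0x4F007 [P=1 RW=1 US=1 PS=0]
  → PA=0x4FE09  (3 entries read)
#3 VA=0x1C32008EA (w,user):
  L0: frame=0x36 idx=7 entry=0x51007 [P=1 RW=1 US=1 PS=0]
  L1: frame=0x51 idx=25 entry=0x55087 [P=1 RW=1 US=1 PS=1]
  → PA=0x558EA (huge @L1)  (2 entries read)
#4 VA=0x2C1611E0A (w,user):
  L0: frame=0x36 idx=11 entry=0x59007 [P=1 RW=1 US=1 PS=0]
  L1: frame=0x59 idx=11 entry=0x5C007 [P=1 RW=1 US=1 PS=0]
  L2: frame=0x5C idx=17 entry=0x5F003 [P=1 RW=1 US=0 PS=0]
  ⇒ fault: PROTECTION_VIOLATION  — 3 lookups
#5 VA=0x54340C3DE (w,kernel):
  L0: frame=0x36 idx=21 entry=0x63007 [P=1 RW=1 US=1 PS=0]
  L1: frame=0x63 idx=26 entry=0x66007 [P=1 RW=1 US=1 PS=0]
  L2: frame=0x66 idx=12 entry=0x68007 [P=1 RW=1 US=1 PS=0]
  → PA=0x683DE  (3 entries read)

TLB: [["0x780400", "0x3C"], ["0x58381B", "0x4F"], ["0x1C3200", "0x55"], ["0x54340C", "0x68"]]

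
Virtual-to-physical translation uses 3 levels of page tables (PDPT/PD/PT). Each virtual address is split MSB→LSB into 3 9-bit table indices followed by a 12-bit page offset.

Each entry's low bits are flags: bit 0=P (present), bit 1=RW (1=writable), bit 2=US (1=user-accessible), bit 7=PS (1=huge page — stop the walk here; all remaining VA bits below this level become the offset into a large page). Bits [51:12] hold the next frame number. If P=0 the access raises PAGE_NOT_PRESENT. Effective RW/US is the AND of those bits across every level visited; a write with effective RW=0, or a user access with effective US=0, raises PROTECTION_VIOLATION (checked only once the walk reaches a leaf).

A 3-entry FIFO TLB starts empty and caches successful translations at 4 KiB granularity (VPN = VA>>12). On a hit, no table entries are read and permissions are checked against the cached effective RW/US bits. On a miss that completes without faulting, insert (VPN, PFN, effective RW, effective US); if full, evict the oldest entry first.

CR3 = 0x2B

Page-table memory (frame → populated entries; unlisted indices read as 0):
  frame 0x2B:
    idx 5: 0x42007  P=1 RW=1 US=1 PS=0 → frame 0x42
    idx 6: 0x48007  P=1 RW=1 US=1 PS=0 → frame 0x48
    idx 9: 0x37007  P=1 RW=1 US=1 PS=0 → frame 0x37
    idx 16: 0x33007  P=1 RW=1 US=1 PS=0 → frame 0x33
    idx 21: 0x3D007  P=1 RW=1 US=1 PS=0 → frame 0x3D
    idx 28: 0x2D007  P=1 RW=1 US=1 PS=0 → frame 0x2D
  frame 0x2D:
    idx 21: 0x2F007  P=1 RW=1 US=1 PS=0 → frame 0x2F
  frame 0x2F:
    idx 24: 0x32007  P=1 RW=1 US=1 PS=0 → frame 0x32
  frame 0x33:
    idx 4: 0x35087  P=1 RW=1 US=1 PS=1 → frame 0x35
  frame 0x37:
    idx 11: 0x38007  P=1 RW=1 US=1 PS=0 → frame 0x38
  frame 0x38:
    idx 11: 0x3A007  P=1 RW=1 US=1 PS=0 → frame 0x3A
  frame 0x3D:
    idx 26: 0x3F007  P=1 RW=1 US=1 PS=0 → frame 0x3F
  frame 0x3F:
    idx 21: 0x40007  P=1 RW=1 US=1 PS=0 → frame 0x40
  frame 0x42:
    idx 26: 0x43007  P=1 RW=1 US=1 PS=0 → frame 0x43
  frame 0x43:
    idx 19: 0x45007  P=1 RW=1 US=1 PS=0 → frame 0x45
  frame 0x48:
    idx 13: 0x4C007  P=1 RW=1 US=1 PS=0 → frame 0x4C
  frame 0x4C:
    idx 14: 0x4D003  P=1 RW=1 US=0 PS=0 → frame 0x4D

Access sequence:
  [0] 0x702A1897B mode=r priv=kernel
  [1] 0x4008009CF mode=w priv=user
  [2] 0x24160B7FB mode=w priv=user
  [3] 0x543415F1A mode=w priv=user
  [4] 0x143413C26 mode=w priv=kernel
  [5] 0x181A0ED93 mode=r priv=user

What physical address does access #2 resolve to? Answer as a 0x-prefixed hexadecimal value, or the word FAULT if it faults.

Trace:
#0 VA=0x702A1897B (r,kernel):
  L0 @0x2B[28] → 0x2D007  P=1,RW=1,US=1,PS=0
  L1 @0x2D[21] → 0x2F007  P=1,RW=1,US=1,PS=0
  L2 @0x2F[24] → 0x32007  P=1,RW=1,US=1,PS=0
  → PA=0x3297B  (3 entries read)
#1 VA=0x4008009CF (w,user):
  L0 @0x2B[16] → 0x33007  P=1,RW=1,US=1,PS=0
  L1 @0x33[4] → 0x35087  P=1,RW=1,US=1,PS=1
  → PA=0x359CF (huge @L1)  (2 entries read)
#2 VA=0x24160B7FB (w,user):
  L0 @0x2B[9] → 0x37007  P=1,RW=1,US=1,PS=0
  L1 @0x37[11] → 0x38007  P=1,RW=1,US=1,PS=0
  L2 @0x38[11] → 0x3A007  P=1,RW=1,US=1,PS=0
  → PA=0x3A7FB  (3 entries read)
#3 VA=0x543415F1A (w,user):
  L0 @0x2B[21] → 0x3D007  P=1,RW=1,US=1,PS=0
  L1 @0x3D[26] → 0x3F007  P=1,RW=1,US=1,PS=0
  L2 @0x3F[21] → 0x40007  P=1,RW=1,US=1,PS=0
  → PA=0x40F1A  (3 entries read)
#4 VA=0x143413C26 (w,kernel):
  L0 @0x2B[5] → 0x42007  P=1,RW=1,US=1,PS=0
  L1 @0x42[26] → 0x43007  P=1,RW=1,US=1,PS=0
  L2 @0x43[19] → 0x45007  P=1,RW=1,US=1,PS=0
  → PA=0x45C26  (3 entries read)
#5 VA=0x181A0ED93 (r,user):
  L0 @0x2B[6] → 0x48007  P=1,RW=1,US=1,PS=0
  L1 @0x48[13] → 0x4C007  P=1,RW=1,US=1,PS=0
  L2 @0x4C[14] → 0x4D003  P=1,RW=1,US=0,PS=0
  → PROTECTION_VIOLATION  (3 entries read)

Access #2 PA: 0x3A7FB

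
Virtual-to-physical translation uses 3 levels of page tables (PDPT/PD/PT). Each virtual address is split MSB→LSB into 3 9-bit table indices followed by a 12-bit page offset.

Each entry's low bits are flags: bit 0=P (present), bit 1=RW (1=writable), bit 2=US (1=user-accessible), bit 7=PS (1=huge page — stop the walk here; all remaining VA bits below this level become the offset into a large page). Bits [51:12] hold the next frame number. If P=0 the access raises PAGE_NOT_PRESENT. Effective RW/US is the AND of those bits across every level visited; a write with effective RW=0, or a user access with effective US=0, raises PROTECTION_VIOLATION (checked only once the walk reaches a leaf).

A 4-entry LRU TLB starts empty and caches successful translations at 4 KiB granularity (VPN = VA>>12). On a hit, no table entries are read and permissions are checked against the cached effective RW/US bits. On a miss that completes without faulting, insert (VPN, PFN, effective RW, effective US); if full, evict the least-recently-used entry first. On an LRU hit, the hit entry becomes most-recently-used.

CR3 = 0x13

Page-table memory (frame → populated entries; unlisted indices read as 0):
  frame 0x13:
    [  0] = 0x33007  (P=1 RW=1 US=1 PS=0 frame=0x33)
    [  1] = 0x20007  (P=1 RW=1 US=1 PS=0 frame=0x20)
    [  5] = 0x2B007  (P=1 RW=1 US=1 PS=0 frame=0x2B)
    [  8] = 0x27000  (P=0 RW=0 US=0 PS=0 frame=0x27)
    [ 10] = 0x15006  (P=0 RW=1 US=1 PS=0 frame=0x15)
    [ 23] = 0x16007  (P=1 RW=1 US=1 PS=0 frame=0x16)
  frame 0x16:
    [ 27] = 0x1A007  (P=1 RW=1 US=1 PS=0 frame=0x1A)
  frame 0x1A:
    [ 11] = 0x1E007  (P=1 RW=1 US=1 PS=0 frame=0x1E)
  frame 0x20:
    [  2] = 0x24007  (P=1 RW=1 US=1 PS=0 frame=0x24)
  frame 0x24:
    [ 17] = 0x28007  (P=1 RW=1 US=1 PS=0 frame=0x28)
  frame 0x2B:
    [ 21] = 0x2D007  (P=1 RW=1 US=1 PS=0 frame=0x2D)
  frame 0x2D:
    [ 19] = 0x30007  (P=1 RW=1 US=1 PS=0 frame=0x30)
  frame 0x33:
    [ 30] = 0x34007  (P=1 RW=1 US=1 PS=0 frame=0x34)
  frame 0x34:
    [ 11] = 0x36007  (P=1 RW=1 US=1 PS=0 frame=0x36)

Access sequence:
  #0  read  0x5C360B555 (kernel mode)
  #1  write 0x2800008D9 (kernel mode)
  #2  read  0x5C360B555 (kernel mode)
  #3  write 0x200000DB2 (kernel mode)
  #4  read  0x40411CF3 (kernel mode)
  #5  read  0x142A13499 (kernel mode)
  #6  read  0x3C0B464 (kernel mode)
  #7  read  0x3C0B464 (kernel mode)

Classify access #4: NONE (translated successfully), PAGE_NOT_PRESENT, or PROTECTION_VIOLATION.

Walk each access:
#0 VA=0x5C360B555 (r,kernel):
  L0: frame=0x13 idx=23 entry=0x16007 [P=1 RW=1 US=1 PS=0]
  L1: frame=0x16 idx=27 entry=0x1A007 [P=1 RW=1 US=1 PS=0]
  L2: frame=0x1A idx=11 entry=0x1E007 [P=1 RW=1 US=1 PS=0]
  → PA=0x1E555  (3 entries read)
#1 VA=0x2800008D9 (w,kernel):
  L0: frame=0x13 idx=10 entry=0x15006 [P=0 RW=1 US=1 PS=0]
  → PAGE_NOT_PRESENT  (1 entries read)
#2 VA=0x5C360B555 (r,kernel):
  TLB hit vpn=0x5C360B → PA=0x1E555
#3 VA=0x200000DB2 (w,kernel):
  L0: frame=0x13 idx=8 entry=0x27000 [P=0 RW=0 US=0 PS=0]
  → PAGE_NOT_PRESENT  (1 entries read)
#4 VA=0x40411CF3 (r,kernel):
  L0: frame=0x13 idx=1 entry=0x20007 [P=1 RW=1 US=1 PS=0]
  L1: frame=0x20 idx=2 entry=0x24007 [P=1 RW=1 US=1 PS=0]
  L2: frame=0x24 idx=17 entry=0x28007 [P=1 RW=1 US=1 PS=0]
  → PA=0x28CF3  (3 entries read)
#5 VA=0x142A13499 (r,kernel):
  L0: frame=0x13 idx=5 entry=0x2B007 [P=1 RW=1 US=1 PS=0]
  L1: frame=0x2B idx=21 entry=0x2D007 [P=1 RW=1 US=1 PS=0]
  L2: frame=0x2D idx=19 entry=0x30007 [P=1 RW=1 US=1 PS=0]
  → PA=0x30499  (3 entries read)
#6 VA=0x3C0B464 (r,kernel):
  L0: frame=0x13 idx=0 entry=0x33007 [P=1 RW=1 US=1 PS=0]
  L1: frame=0x33 idx=30 entry=0x34007 [P=1 RW=1 US=1 PS=0]
  L2: frame=0x34 idx=11 entry=0x36007 [P=1 RW=1 US=1 PS=0]
  → PA=0x36464  (3 entries read)
#7 VA=0x3C0B464 (r,kernel):
  TLB hit vpn=0x3C0B → PA=0x36464

Access #4 fault: NONE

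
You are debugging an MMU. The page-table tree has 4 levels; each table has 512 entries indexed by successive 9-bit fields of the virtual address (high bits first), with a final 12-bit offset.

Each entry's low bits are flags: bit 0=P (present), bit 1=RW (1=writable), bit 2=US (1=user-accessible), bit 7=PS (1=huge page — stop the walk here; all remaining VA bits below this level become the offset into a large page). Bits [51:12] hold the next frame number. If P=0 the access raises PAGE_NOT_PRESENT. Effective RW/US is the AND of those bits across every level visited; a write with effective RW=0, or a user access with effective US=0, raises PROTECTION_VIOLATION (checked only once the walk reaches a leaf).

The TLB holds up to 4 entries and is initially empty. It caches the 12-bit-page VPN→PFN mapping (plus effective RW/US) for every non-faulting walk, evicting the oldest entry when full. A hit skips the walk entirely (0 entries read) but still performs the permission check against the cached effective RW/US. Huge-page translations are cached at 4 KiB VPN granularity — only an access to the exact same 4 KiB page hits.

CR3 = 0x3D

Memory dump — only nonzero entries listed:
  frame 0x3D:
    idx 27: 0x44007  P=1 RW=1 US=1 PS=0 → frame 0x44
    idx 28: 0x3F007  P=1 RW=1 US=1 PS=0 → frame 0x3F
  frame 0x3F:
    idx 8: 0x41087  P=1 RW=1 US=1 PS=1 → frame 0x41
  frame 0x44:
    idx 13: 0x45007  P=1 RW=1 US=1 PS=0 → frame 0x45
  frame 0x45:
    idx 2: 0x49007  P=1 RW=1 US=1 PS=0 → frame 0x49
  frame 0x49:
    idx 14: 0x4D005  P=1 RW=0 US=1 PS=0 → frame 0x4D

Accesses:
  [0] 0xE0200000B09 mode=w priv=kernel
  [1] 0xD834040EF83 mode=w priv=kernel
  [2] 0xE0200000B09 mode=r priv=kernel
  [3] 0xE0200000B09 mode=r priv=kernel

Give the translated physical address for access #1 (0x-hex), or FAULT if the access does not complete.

Walk each access:
#0 VA=0xE0200000B09 (w,kernel):
  [0] read 0x3D idx=28: raw=0x3F007 flags P=1 W=1 U=1 S=0
  [1] read 0x3F idx=8: raw=0x41087 flags P=1 W=1 U=1 S=1
  ⇒ phys 0x41B09 (huge @L1)  [2 reads]
#1 VA=0xD834040EF83 (w,kernel):
  [0] read 0x3D idx=27: raw=0x44007 flags P=1 W=1 U=1 S=0
  [1] read 0x44 idx=13: raw=0x45007 flags P=1 W=1 U=1 S=0
  [2] read 0x45 idx=2: raw=0x49007 flags P=1 W=1 U=1 S=0
  [3] read 0x49 idx=14: raw=0x4D005 flags P=1 W=0 U=1 S=0
  ⇒ fault: PROTECTION_VIOLATION  — 4 lookups
#2 VA=0xE0200000B09 (r,kernel):
  TLB hit vpn=0xE0200000 → PA=0x41B09
#3 VA=0xE0200000B09 (r,kernel):
  TLB hit vpn=0xE0200000 → PA=0x41B09

Access #1 PA: FAULT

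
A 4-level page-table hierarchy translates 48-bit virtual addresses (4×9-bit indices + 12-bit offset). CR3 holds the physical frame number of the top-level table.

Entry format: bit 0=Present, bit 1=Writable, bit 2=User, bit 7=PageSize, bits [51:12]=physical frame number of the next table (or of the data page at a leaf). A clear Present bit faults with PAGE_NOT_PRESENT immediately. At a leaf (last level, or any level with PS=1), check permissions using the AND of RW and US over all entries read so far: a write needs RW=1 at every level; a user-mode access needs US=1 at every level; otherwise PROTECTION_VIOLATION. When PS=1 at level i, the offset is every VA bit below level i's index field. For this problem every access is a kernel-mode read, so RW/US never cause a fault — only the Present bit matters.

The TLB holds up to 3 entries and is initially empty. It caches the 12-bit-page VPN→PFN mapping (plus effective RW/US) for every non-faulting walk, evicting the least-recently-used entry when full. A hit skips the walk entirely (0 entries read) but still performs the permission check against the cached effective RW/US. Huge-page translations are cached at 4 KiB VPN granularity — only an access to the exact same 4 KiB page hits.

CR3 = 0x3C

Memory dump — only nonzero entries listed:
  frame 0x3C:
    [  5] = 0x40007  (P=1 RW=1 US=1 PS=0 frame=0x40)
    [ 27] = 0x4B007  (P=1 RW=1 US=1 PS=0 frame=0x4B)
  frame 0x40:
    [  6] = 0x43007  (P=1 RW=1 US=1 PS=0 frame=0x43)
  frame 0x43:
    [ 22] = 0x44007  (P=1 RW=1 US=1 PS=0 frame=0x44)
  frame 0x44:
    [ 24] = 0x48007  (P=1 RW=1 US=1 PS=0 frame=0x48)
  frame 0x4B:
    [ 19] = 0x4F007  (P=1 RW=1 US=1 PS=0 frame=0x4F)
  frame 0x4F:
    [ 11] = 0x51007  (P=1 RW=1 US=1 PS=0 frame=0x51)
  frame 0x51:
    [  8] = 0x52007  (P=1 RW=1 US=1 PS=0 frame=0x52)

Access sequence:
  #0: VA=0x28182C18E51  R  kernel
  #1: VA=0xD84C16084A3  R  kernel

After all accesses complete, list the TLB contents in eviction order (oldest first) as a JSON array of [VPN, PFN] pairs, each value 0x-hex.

Walk each access:
#0 VA=0x28182C18E51 (r,kernel):
  L0 @0x3C[5] → 0x40007  P=1,RW=1,US=1,PS=0
  L1 @0x40[6] → 0x43007  P=1,RW=1,US=1,PS=0
  L2 @0x43[22] → 0x44007  P=1,RW=1,US=1,PS=0
  L3 @0x44[24] → 0x48007  P=1,RW=1,US=1,PS=0
  ⇒ phys 0x48E51  [4 reads]
#1 VA=0xD84C16084A3 (r,kernel):
  L0 @0x3C[27] → 0x4B007  P=1,RW=1,US=1,PS=0
  L1 @0x4B[19] → 0x4F007  P=1,RW=1,US=1,PS=0
  L2 @0x4F[11] → 0x51007  P=1,RW=1,US=1,PS=0
  L3 @0x51[8] → 0x52007  P=1,RW=1,US=1,PS=0
  ⇒ phys 0x524A3  [4 reads]

TLB: [["0x28182C18", "0x48"], ["0xD84C1608", "0x52"]]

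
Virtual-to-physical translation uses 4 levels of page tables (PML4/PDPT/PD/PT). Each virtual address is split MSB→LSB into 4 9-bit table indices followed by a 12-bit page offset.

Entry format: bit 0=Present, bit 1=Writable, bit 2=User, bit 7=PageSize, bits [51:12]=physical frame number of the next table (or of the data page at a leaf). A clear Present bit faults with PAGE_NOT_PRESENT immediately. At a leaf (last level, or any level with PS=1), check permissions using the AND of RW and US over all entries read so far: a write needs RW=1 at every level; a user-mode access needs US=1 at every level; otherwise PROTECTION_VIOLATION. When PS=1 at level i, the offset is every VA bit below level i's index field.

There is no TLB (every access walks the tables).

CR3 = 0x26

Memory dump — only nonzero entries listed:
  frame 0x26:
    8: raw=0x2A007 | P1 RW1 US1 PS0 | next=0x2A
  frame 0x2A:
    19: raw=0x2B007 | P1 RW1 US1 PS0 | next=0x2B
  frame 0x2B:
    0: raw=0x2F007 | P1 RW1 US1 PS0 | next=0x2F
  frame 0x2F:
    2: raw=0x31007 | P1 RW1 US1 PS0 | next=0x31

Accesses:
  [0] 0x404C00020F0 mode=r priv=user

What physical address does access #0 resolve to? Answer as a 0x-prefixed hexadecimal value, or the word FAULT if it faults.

Trace:
#0 VA=0x404C00020F0 (r,user):
  L0 @0x26[8] → 0x2A007  P=1,RW=1,US=1,PS=0
  L1 @0x2A[19] → 0x2B007  P=1,RW=1,US=1,PS=0
  L2 @0x2B[0] → 0x2F007  P=1,RW=1,US=1,PS=0
  L3 @0x2F[2] → 0x31007  P=1,RW=1,US=1,PS=0
  ⇒ phys 0x310F0  [4 reads]

Access #0 PA: 0x310F0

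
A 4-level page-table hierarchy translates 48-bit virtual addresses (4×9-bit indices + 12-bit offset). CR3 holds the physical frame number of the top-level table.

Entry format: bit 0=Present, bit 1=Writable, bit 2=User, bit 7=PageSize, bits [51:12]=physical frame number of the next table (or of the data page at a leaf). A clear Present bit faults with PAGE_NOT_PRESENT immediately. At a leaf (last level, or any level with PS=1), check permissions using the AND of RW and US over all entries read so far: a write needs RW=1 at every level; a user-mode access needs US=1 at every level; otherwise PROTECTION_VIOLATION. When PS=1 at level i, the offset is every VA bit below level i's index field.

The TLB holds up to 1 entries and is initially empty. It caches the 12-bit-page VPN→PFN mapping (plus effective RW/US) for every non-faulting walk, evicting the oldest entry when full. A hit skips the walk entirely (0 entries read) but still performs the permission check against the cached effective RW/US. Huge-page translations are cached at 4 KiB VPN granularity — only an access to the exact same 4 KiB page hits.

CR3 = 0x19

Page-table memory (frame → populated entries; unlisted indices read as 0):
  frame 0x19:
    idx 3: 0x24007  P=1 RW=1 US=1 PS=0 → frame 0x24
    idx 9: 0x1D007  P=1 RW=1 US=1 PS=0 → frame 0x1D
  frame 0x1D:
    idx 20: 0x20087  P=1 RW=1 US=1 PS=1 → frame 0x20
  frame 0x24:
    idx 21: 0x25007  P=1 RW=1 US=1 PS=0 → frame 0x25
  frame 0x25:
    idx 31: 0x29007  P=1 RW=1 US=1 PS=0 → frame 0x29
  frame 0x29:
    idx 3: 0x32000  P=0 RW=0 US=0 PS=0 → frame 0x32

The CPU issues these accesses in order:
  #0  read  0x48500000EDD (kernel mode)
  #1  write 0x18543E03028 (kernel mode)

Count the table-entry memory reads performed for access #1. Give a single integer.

Walk each access:
#0 VA=0x48500000EDD (r,kernel):
  [0] read 0x19 idx=9: raw=0x1D007 flags P=1 W=1 U=1 S=0
  [1] read 0x1D idx=20: raw=0x20087 flags P=1 W=1 U=1 S=1
  → PA=0x20EDD (huge @L1)  (2 entries read)
#1 VA=0x18543E03028 (w,kernel):
  [0] read 0x19 idx=3: raw=0x24007 flags P=1 W=1 U=1 S=0
  [1] read 0x24 idx=21: raw=0x25007 flags P=1 W=1 U=1 S=0
  [2] read 0x25 idx=31: raw=0x29007 flags P=1 W=1 U=1 S=0
  [3] read 0x29 idx=3: raw=0x32000 flags P=0 W=0 U=0 S=0
  ⇒ fault: PAGE_NOT_PRESENT  — 4 lookups

Entries read for #1: 4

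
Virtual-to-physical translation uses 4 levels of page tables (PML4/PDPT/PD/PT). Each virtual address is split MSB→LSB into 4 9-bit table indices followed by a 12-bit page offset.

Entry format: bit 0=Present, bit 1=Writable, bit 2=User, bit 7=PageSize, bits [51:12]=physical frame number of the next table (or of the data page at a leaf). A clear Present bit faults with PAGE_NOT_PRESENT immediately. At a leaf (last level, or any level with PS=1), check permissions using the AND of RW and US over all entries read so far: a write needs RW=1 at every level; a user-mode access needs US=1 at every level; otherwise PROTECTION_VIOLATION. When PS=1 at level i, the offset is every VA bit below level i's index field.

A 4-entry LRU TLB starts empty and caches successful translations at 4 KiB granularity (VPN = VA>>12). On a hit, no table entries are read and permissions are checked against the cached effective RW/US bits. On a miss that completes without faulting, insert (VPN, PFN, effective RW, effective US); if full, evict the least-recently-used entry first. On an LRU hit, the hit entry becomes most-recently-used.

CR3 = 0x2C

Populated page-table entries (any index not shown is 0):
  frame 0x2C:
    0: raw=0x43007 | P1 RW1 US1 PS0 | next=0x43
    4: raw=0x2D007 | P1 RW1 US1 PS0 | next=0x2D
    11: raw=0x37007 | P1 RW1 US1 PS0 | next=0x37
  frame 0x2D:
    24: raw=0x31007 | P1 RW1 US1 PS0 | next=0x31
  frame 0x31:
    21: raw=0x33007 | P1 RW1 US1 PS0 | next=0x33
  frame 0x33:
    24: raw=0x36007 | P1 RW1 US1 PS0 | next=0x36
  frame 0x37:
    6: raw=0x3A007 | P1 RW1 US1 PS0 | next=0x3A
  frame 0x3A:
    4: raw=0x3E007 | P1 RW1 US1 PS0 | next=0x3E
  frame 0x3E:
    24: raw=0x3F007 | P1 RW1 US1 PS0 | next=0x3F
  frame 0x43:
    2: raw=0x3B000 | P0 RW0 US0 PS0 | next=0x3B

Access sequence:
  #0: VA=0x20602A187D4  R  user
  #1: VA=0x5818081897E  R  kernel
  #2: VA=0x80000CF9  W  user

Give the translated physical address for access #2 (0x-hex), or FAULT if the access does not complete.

Trace:
#0 VA=0x20602A187D4 (r,user):
  lvl0: tbl 0x2C, slot 4 ⇒ 0x2D007 (P1/RW1/US1/PS0)
  lvl1: tbl 0x2D, slot 24 ⇒ 0x31007 (P1/RW1/US1/PS0)
  lvl2: tbl 0x31, slot 21 ⇒ 0x33007 (P1/RW1/US1/PS0)
  lvl3: tbl 0x33, slot 24 ⇒ 0x36007 (P1/RW1/US1/PS0)
  ✓ 0x367D4  — 4 lookups
#1 VA=0x5818081897E (r,kernel):
  lvl0: tbl 0x2C, slot 11 ⇒ 0x37007 (P1/RW1/US1/PS0)
  lvl1: tbl 0x37, slot 6 ⇒ 0x3A007 (P1/RW1/US1/PS0)
  lvl2: tbl 0x3A, slot 4 ⇒ 0x3E007 (P1/RW1/US1/PS0)
  lvl3: tbl 0x3E, slot 24 ⇒ 0x3F007 (P1/RW1/US1/PS0)
  ✓ 0x3F97E  — 4 lookups
#2 VA=0x80000CF9 (w,user):
  lvl0: tbl 0x2C, slot 0 ⇒ 0x43007 (P1/RW1/US1/PS0)
  lvl1: tbl 0x43, slot 2 ⇒ 0x3B000 (P0/RW0/US0/PS0)
  → PAGE_NOT_PRESENT  (2 entries read)

Access #2 PA: FAULT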